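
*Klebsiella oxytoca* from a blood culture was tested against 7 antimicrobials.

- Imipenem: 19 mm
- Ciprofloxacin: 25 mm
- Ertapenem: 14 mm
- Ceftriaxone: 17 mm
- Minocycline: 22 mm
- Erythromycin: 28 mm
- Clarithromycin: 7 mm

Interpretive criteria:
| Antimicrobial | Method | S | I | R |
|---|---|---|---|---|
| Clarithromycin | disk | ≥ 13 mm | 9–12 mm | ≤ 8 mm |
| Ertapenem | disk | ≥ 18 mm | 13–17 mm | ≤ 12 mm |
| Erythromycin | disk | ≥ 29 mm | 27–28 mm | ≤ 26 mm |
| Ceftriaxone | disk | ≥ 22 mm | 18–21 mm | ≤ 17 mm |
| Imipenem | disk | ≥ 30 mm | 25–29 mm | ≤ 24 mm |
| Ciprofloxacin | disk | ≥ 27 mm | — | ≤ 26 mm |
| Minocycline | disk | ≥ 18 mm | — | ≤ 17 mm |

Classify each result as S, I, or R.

R, R, I, R, S, I, R

Imipenem (19 mm) ≤ 24 mm — Resistant
Ciprofloxacin 25 mm: ≤ 26 mm ⇒ Resistant
Ertapenem: 14 mm is in 13–17 mm ⇒ intermediate
Ceftriaxone (17 mm) ≤ 17 mm ⇒ Resistant
Minocycline (22 mm) ≥ 18 mm — susceptible
Erythromycin (28 mm) in 27–28 mm → I
Clarithromycin: 7 mm is ≤ 8 mm → R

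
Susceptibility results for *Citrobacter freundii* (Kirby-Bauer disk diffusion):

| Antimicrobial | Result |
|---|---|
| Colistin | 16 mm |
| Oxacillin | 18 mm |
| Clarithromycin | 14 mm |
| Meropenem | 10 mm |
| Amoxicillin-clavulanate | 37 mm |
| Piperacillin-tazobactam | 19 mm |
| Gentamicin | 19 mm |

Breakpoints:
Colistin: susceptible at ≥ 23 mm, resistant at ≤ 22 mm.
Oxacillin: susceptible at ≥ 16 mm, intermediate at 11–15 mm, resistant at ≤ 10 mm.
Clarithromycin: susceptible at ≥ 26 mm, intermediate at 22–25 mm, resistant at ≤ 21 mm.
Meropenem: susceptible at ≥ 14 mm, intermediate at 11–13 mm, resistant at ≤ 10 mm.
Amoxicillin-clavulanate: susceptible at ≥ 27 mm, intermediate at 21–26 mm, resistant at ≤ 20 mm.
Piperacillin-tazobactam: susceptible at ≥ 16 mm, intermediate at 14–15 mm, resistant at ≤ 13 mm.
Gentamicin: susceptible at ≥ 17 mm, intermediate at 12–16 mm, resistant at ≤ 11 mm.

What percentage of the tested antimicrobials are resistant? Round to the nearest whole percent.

43%

Colistin (16 mm) ≤ 22 mm ⇒ R
Oxacillin 18 mm: ≥ 16 mm — susceptible
Clarithromycin (14 mm) ≤ 21 mm ⇒ R
Meropenem (10 mm) ≤ 10 mm → Resistant
Amoxicillin-clavulanate (37 mm) ≥ 27 mm → S
Piperacillin-tazobactam: 19 mm is ≥ 16 mm → susceptible
Gentamicin: 19 mm is ≥ 17 mm → Susceptible
Resistant: 3/7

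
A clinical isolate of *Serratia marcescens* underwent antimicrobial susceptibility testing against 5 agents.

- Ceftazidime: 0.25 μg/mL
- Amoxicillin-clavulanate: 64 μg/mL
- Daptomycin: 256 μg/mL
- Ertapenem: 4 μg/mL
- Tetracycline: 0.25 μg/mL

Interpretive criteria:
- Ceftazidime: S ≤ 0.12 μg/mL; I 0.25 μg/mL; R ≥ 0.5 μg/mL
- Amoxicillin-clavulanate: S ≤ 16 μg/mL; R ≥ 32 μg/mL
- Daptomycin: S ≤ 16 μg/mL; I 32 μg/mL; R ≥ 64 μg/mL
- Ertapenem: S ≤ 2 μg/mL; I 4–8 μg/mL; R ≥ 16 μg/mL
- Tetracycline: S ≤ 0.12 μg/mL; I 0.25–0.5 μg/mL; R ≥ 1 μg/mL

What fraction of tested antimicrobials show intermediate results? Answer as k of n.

3 of 5

Ceftazidime 0.25 μg/mL: = 0.25 μg/mL — intermediate
Amoxicillin-clavulanate 64 μg/mL: ≥ 32 μg/mL ⇒ R
Daptomycin (256 μg/mL) ≥ 64 μg/mL ⇒ R
Ertapenem 4 μg/mL: in 4–8 μg/mL — I
Tetracycline 0.25 μg/mL: in 0.25–0.5 μg/mL → intermediate
Intermediate: 3/5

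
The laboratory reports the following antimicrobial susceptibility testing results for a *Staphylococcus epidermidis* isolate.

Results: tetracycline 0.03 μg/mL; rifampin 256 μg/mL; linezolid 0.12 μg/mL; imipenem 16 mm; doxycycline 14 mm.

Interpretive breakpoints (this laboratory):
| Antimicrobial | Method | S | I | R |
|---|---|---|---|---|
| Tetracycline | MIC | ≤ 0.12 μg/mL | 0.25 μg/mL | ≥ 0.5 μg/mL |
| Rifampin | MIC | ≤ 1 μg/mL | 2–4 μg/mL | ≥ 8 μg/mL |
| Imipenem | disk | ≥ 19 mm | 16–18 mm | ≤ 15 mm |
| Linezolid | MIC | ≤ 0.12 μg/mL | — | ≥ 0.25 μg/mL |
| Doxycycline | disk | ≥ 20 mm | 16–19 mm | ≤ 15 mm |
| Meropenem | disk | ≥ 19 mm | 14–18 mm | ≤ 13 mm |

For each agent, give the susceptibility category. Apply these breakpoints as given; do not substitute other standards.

S, R, S, I, R

Tetracycline 0.03 μg/mL: ≤ 0.12 μg/mL ⇒ S
Rifampin (256 μg/mL) ≥ 8 μg/mL → resistant
Linezolid 0.12 μg/mL: ≤ 0.12 μg/mL → susceptible
Imipenem 16 mm: in 16–18 mm → intermediate
Doxycycline: 14 mm is ≤ 15 mm → resistant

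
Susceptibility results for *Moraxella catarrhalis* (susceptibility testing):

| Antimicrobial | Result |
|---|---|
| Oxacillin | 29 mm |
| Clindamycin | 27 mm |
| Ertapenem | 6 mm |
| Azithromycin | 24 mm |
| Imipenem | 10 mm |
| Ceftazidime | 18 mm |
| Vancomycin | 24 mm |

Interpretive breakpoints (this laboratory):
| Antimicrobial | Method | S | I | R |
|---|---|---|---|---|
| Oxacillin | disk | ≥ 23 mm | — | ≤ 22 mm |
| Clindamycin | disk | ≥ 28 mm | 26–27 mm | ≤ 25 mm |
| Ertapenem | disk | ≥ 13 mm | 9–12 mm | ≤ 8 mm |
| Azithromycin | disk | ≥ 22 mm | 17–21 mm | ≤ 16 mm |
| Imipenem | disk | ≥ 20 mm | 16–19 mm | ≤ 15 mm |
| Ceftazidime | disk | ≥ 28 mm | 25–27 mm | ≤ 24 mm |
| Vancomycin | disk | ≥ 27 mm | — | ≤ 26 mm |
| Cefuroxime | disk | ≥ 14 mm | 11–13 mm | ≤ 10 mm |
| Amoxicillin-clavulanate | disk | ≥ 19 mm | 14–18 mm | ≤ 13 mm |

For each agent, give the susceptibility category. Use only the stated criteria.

S, I, R, S, R, R, R

Oxacillin (29 mm) ≥ 23 mm → Susceptible
Clindamycin (27 mm) in 26–27 mm ⇒ Intermediate
Ertapenem (6 mm) ≤ 8 mm — resistant
Azithromycin: 24 mm is ≥ 22 mm ⇒ S
Imipenem: 10 mm is ≤ 15 mm → resistant
Ceftazidime: 18 mm is ≤ 24 mm ⇒ R
Vancomycin (24 mm) ≤ 26 mm — resistant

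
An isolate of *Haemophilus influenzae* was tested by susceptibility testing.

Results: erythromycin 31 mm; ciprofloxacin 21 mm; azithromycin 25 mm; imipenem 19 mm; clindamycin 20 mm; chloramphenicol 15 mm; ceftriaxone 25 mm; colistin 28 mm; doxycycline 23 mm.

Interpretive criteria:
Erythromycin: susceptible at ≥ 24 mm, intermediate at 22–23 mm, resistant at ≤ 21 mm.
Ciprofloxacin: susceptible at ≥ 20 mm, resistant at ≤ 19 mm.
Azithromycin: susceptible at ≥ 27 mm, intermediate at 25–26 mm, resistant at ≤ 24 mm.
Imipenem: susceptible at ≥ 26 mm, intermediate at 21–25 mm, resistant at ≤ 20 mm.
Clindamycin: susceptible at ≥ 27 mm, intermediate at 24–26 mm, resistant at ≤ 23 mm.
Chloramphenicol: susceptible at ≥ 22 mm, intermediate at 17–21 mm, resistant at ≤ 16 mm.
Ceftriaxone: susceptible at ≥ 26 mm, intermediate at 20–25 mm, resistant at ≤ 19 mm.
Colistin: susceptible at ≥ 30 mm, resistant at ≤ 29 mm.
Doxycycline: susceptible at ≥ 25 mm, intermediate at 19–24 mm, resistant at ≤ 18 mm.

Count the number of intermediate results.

Erythromycin 31 mm: ≥ 24 mm ⇒ susceptible
Ciprofloxacin (21 mm) ≥ 20 mm → S
Azithromycin (25 mm) in 25–26 mm — intermediate
Imipenem 19 mm: ≤ 20 mm — resistant
Clindamycin: 20 mm is ≤ 23 mm → Resistant
Chloramphenicol: 15 mm is ≤ 16 mm → resistant
Ceftriaxone (25 mm) in 20–25 mm → intermediate
Colistin: 28 mm is ≤ 29 mm — Resistant
Doxycycline: 23 mm is in 19–24 mm — I
Intermediate: 3

3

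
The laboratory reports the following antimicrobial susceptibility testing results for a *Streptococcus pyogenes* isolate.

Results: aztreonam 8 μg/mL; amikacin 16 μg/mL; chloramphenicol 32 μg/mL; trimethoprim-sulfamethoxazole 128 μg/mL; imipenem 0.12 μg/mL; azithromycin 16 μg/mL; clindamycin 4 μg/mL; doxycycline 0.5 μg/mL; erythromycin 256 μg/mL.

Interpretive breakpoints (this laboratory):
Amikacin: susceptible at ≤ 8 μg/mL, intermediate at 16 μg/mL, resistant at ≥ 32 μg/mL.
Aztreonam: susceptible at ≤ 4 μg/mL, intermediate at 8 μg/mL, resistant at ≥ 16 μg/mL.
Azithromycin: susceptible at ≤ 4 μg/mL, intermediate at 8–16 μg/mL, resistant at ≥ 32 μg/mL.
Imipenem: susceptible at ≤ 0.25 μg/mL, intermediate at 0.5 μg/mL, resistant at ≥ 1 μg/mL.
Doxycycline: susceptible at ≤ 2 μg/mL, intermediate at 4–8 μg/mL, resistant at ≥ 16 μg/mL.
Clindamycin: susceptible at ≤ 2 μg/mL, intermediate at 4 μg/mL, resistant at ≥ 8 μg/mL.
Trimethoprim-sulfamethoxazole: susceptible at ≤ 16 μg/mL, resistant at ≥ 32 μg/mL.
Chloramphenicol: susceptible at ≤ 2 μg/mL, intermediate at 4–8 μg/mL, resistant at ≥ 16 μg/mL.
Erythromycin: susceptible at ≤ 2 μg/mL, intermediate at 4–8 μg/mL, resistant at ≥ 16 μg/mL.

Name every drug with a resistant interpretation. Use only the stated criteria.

Aztreonam (8 μg/mL) = 8 μg/mL ⇒ I
Amikacin (16 μg/mL) = 16 μg/mL ⇒ intermediate
Chloramphenicol: 32 μg/mL is ≥ 16 μg/mL ⇒ Resistant
Trimethoprim-sulfamethoxazole 128 μg/mL: ≥ 32 μg/mL — resistant
Imipenem (0.12 μg/mL) ≤ 0.25 μg/mL → Susceptible
Azithromycin 16 μg/mL: in 8–16 μg/mL — I
Clindamycin (4 μg/mL) = 4 μg/mL → I
Doxycycline (0.5 μg/mL) ≤ 2 μg/mL → Susceptible
Erythromycin (256 μg/mL) ≥ 16 μg/mL ⇒ Resistant

chloramphenicol, trimethoprim-sulfamethoxazole, erythromycin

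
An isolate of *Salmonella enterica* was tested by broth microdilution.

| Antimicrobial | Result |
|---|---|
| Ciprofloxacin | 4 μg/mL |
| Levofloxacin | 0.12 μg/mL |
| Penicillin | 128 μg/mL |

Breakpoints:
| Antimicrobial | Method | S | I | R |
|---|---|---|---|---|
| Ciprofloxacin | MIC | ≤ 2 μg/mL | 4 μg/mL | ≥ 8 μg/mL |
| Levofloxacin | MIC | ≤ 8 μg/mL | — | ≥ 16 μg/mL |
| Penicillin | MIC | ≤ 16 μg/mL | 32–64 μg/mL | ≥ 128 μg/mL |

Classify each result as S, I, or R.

Ciprofloxacin: 4 μg/mL is = 4 μg/mL ⇒ I
Levofloxacin 0.12 μg/mL: ≤ 8 μg/mL → susceptible
Penicillin 128 μg/mL: ≥ 128 μg/mL ⇒ Resistant

I, S, R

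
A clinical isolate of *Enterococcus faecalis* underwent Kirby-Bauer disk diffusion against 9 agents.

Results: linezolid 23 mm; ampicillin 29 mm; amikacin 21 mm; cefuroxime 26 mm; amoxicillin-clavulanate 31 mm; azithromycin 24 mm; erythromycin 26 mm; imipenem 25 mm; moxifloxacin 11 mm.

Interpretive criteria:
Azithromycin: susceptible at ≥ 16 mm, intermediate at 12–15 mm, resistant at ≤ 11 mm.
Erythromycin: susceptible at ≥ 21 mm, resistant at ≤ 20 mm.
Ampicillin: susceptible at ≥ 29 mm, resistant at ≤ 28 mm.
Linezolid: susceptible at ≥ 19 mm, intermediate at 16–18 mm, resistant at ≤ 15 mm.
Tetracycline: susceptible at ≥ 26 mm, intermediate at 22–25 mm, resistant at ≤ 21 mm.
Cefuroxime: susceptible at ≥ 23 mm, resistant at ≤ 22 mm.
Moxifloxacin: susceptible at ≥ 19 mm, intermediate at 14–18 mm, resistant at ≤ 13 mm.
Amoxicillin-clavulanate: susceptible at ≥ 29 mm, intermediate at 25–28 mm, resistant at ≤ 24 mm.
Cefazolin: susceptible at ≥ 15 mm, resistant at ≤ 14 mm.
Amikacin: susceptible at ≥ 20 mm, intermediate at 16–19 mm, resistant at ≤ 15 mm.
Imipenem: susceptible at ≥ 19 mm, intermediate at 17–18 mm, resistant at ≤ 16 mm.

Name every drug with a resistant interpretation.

moxifloxacin

Linezolid: 23 mm is ≥ 19 mm — S
Ampicillin: 29 mm is ≥ 29 mm → Susceptible
Amikacin: 21 mm is ≥ 20 mm — Susceptible
Cefuroxime 26 mm: ≥ 23 mm ⇒ S
Amoxicillin-clavulanate (31 mm) ≥ 29 mm ⇒ Susceptible
Azithromycin 24 mm: ≥ 16 mm — Susceptible
Erythromycin: 26 mm is ≥ 21 mm → susceptible
Imipenem 25 mm: ≥ 19 mm ⇒ S
Moxifloxacin: 11 mm is ≤ 13 mm ⇒ resistant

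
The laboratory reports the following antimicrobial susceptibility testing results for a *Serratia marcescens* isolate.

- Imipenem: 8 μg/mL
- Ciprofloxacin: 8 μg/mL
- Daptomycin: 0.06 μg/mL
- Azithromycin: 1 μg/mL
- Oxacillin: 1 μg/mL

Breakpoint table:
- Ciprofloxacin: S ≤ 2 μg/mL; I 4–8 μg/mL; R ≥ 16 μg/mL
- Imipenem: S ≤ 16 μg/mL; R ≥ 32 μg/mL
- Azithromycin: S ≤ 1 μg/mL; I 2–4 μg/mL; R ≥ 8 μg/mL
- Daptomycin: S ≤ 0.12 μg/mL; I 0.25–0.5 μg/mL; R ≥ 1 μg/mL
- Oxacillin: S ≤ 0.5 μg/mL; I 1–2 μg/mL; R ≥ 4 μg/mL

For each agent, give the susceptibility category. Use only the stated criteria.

S, I, S, S, I

Imipenem: 8 μg/mL is ≤ 16 μg/mL → susceptible
Ciprofloxacin: 8 μg/mL is in 4–8 μg/mL ⇒ I
Daptomycin: 0.06 μg/mL is ≤ 0.12 μg/mL ⇒ Susceptible
Azithromycin: 1 μg/mL is ≤ 1 μg/mL ⇒ S
Oxacillin (1 μg/mL) in 1–2 μg/mL ⇒ Intermediate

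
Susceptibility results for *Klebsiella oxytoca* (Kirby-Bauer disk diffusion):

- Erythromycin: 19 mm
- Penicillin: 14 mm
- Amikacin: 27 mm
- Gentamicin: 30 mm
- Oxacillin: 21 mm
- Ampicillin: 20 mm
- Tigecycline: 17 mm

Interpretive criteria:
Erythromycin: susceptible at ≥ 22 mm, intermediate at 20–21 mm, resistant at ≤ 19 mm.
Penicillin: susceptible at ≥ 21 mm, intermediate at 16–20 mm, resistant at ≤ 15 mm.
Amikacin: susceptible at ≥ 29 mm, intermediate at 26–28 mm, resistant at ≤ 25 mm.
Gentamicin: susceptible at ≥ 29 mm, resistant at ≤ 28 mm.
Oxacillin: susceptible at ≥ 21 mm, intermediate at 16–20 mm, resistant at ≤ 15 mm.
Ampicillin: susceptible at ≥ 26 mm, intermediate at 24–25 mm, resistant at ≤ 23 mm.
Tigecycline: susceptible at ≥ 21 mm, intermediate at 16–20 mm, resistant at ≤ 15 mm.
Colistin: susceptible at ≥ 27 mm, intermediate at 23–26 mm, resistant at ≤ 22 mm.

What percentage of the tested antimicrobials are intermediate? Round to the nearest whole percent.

29%

Erythromycin (19 mm) ≤ 19 mm → resistant
Penicillin: 14 mm is ≤ 15 mm ⇒ resistant
Amikacin: 27 mm is in 26–28 mm — I
Gentamicin: 30 mm is ≥ 29 mm → susceptible
Oxacillin 21 mm: ≥ 21 mm — S
Ampicillin (20 mm) ≤ 23 mm ⇒ Resistant
Tigecycline (17 mm) in 16–20 mm — Intermediate
Intermediate: 2/7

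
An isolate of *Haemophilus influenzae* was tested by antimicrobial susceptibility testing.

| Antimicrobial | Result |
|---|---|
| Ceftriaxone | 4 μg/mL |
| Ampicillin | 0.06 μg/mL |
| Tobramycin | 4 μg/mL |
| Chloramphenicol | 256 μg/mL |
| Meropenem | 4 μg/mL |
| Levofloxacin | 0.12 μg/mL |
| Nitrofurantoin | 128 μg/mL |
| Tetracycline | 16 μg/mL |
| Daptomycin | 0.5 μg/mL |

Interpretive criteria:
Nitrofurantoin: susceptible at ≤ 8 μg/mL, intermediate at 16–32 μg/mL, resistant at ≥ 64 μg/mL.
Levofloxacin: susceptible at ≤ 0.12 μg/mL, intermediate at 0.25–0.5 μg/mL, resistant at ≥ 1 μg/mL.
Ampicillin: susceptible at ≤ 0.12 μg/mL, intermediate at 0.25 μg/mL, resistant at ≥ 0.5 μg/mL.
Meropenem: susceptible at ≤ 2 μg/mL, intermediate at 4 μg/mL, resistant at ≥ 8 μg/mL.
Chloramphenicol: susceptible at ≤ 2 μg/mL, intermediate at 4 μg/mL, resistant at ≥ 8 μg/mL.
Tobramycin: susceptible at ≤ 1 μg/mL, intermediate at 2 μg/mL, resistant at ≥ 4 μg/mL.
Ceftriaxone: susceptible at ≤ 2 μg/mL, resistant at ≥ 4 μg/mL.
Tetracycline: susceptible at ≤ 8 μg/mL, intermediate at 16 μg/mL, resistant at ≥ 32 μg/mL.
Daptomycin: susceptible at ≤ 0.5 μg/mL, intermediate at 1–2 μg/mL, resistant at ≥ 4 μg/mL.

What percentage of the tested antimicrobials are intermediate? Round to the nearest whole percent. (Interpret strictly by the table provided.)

22%

Ceftriaxone (4 μg/mL) ≥ 4 μg/mL — resistant
Ampicillin: 0.06 μg/mL is ≤ 0.12 μg/mL ⇒ susceptible
Tobramycin (4 μg/mL) ≥ 4 μg/mL ⇒ R
Chloramphenicol (256 μg/mL) ≥ 8 μg/mL — resistant
Meropenem: 4 μg/mL is = 4 μg/mL — intermediate
Levofloxacin: 0.12 μg/mL is ≤ 0.12 μg/mL ⇒ Susceptible
Nitrofurantoin (128 μg/mL) ≥ 64 μg/mL — R
Tetracycline: 16 μg/mL is = 16 μg/mL — Intermediate
Daptomycin (0.5 μg/mL) ≤ 0.5 μg/mL ⇒ Susceptible
Intermediate: 2/9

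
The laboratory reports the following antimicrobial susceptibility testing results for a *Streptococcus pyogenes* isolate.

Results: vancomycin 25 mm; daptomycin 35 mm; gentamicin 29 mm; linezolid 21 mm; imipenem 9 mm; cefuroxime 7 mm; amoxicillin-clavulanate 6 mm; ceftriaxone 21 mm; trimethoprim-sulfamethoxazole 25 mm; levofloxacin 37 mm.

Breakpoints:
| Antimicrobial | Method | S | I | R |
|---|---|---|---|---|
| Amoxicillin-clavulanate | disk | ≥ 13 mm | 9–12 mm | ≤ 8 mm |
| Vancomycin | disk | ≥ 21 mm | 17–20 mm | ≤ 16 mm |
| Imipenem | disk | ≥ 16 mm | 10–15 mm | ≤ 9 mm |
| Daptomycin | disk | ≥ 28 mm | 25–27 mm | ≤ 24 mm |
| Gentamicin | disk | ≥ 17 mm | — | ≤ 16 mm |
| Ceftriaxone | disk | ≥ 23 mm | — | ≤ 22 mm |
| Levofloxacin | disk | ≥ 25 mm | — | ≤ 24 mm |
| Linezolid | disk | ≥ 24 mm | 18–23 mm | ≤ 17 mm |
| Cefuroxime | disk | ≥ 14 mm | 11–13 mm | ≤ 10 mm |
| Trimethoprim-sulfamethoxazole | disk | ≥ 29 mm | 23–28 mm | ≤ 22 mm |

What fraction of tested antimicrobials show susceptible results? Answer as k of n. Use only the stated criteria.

Vancomycin (25 mm) ≥ 21 mm ⇒ susceptible
Daptomycin 35 mm: ≥ 28 mm ⇒ Susceptible
Gentamicin (29 mm) ≥ 17 mm → susceptible
Linezolid 21 mm: in 18–23 mm — Intermediate
Imipenem: 9 mm is ≤ 9 mm ⇒ Resistant
Cefuroxime 7 mm: ≤ 10 mm → resistant
Amoxicillin-clavulanate (6 mm) ≤ 8 mm ⇒ R
Ceftriaxone (21 mm) ≤ 22 mm → resistant
Trimethoprim-sulfamethoxazole 25 mm: in 23–28 mm → I
Levofloxacin 37 mm: ≥ 25 mm → S
Susceptible: 4/10

4 of 10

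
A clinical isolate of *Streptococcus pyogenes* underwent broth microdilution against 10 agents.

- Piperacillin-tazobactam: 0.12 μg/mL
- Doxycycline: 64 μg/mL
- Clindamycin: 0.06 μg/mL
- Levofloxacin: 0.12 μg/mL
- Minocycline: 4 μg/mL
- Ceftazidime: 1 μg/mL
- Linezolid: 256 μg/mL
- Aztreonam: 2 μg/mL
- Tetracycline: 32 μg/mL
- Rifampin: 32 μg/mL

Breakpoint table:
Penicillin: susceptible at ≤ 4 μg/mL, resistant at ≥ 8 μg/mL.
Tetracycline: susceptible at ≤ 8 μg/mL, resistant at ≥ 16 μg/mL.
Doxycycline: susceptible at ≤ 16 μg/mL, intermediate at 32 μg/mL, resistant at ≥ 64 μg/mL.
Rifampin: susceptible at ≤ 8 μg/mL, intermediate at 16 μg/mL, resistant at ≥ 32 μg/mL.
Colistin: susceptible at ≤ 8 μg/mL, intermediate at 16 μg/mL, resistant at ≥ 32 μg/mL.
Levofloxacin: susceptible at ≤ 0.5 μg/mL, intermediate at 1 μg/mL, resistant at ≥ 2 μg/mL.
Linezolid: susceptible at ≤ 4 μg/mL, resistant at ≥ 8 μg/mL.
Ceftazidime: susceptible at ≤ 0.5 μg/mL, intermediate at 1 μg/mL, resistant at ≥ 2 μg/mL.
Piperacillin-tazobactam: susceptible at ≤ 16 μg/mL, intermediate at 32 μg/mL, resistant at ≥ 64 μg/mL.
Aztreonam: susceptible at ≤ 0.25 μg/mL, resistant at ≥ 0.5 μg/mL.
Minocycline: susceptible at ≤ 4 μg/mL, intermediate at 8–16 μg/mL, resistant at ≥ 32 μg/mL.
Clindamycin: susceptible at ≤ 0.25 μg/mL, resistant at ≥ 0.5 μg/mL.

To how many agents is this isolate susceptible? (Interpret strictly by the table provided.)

4

Piperacillin-tazobactam 0.12 μg/mL: ≤ 16 μg/mL — S
Doxycycline: 64 μg/mL is ≥ 64 μg/mL → Resistant
Clindamycin (0.06 μg/mL) ≤ 0.25 μg/mL — susceptible
Levofloxacin: 0.12 μg/mL is ≤ 0.5 μg/mL ⇒ S
Minocycline (4 μg/mL) ≤ 4 μg/mL — susceptible
Ceftazidime 1 μg/mL: = 1 μg/mL → I
Linezolid 256 μg/mL: ≥ 8 μg/mL → R
Aztreonam: 2 μg/mL is ≥ 0.5 μg/mL — Resistant
Tetracycline (32 μg/mL) ≥ 16 μg/mL — resistant
Rifampin 32 μg/mL: ≥ 32 μg/mL ⇒ Resistant
Susceptible: 4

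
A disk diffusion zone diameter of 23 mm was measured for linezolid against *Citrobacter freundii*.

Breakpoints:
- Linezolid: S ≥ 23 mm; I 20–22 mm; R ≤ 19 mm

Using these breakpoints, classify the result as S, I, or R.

Susceptible

Linezolid: 23 mm is ≥ 23 mm → susceptible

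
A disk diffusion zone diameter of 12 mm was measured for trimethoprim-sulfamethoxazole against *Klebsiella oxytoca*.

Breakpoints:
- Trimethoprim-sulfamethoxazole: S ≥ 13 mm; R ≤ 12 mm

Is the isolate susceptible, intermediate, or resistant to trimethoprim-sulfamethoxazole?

R

Trimethoprim-sulfamethoxazole: 12 mm is ≤ 12 mm — Resistant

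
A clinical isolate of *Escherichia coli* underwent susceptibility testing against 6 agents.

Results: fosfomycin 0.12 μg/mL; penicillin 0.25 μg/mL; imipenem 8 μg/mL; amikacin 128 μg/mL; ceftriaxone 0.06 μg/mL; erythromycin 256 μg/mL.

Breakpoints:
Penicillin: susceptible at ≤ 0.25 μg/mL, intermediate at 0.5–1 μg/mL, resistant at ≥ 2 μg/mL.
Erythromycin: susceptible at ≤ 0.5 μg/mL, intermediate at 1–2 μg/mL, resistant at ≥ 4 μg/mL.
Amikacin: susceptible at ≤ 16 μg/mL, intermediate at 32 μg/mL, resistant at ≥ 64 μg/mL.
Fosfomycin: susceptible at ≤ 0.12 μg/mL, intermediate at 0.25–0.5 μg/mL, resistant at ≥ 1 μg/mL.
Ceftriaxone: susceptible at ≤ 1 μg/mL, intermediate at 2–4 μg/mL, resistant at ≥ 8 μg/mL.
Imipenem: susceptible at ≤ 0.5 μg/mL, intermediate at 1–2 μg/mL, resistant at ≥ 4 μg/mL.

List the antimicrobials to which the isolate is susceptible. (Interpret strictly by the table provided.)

Fosfomycin (0.12 μg/mL) ≤ 0.12 μg/mL — Susceptible
Penicillin: 0.25 μg/mL is ≤ 0.25 μg/mL ⇒ susceptible
Imipenem: 8 μg/mL is ≥ 4 μg/mL — resistant
Amikacin: 128 μg/mL is ≥ 64 μg/mL — resistant
Ceftriaxone (0.06 μg/mL) ≤ 1 μg/mL — susceptible
Erythromycin (256 μg/mL) ≥ 4 μg/mL — Resistant

fosfomycin, penicillin, ceftriaxone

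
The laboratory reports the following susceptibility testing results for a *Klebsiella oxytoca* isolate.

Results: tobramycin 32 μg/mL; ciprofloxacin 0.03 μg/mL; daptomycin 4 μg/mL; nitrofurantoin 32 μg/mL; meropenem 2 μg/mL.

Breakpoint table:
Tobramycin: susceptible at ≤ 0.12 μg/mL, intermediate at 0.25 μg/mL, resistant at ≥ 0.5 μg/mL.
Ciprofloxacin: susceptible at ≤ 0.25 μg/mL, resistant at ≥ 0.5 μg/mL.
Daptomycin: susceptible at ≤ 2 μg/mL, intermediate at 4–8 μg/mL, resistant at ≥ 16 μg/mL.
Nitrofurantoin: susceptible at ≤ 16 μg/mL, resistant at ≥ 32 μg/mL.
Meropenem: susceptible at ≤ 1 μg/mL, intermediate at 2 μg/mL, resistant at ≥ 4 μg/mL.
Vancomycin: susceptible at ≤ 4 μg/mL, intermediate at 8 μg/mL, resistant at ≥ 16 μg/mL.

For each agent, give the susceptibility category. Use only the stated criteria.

R, S, I, R, I

Tobramycin (32 μg/mL) ≥ 0.5 μg/mL ⇒ resistant
Ciprofloxacin: 0.03 μg/mL is ≤ 0.25 μg/mL — susceptible
Daptomycin 4 μg/mL: in 4–8 μg/mL → I
Nitrofurantoin (32 μg/mL) ≥ 32 μg/mL → resistant
Meropenem (2 μg/mL) = 2 μg/mL ⇒ Intermediate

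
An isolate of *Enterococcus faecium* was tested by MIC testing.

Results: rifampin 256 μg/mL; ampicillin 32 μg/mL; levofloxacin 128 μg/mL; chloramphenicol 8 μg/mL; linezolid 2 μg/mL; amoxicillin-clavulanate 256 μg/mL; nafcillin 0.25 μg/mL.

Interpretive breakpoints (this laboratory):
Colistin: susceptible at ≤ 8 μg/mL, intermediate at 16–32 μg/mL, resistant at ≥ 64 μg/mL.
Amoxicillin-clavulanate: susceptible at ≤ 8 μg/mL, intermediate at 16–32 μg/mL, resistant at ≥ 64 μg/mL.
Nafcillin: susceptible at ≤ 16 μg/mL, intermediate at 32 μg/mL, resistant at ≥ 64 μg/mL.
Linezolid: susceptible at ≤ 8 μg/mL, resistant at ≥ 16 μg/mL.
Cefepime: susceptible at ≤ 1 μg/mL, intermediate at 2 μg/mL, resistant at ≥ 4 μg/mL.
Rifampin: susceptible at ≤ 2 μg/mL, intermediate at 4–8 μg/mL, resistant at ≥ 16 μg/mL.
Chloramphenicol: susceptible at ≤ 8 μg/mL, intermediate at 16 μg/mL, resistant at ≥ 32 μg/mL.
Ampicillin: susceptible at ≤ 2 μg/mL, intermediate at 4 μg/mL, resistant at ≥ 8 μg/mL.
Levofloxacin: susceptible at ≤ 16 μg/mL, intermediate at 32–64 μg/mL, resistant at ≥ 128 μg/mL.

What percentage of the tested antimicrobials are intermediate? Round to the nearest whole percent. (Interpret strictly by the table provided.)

0%

Rifampin: 256 μg/mL is ≥ 16 μg/mL → resistant
Ampicillin 32 μg/mL: ≥ 8 μg/mL ⇒ Resistant
Levofloxacin: 128 μg/mL is ≥ 128 μg/mL → resistant
Chloramphenicol (8 μg/mL) ≤ 8 μg/mL → S
Linezolid (2 μg/mL) ≤ 8 μg/mL — Susceptible
Amoxicillin-clavulanate: 256 μg/mL is ≥ 64 μg/mL → R
Nafcillin 0.25 μg/mL: ≤ 16 μg/mL ⇒ Susceptible
Intermediate: 0/7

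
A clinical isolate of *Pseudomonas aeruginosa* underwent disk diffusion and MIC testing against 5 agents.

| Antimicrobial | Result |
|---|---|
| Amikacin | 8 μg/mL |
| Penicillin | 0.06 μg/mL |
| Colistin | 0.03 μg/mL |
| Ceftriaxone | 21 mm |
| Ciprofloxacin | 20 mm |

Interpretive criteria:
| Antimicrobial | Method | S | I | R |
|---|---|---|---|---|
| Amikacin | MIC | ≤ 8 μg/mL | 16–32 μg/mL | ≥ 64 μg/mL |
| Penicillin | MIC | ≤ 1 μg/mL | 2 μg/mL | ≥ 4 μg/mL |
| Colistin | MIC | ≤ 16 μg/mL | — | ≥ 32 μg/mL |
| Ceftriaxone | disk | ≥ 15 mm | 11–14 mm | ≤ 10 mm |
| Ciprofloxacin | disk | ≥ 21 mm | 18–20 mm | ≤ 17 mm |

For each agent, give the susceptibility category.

S, S, S, S, I

Amikacin 8 μg/mL: ≤ 8 μg/mL → susceptible
Penicillin 0.06 μg/mL: ≤ 1 μg/mL → susceptible
Colistin: 0.03 μg/mL is ≤ 16 μg/mL → S
Ceftriaxone (21 mm) ≥ 15 mm — Susceptible
Ciprofloxacin: 20 mm is in 18–20 mm → intermediate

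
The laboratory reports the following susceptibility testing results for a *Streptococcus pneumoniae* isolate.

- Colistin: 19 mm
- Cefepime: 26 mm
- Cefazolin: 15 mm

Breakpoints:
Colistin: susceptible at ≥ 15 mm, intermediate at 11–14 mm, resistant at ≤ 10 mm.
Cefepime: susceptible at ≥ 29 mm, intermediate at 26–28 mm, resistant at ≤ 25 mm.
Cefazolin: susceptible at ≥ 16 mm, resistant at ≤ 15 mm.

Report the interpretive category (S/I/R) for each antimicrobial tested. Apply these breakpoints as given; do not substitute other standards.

Colistin: 19 mm is ≥ 15 mm — susceptible
Cefepime 26 mm: in 26–28 mm — intermediate
Cefazolin: 15 mm is ≤ 15 mm — R

S, I, R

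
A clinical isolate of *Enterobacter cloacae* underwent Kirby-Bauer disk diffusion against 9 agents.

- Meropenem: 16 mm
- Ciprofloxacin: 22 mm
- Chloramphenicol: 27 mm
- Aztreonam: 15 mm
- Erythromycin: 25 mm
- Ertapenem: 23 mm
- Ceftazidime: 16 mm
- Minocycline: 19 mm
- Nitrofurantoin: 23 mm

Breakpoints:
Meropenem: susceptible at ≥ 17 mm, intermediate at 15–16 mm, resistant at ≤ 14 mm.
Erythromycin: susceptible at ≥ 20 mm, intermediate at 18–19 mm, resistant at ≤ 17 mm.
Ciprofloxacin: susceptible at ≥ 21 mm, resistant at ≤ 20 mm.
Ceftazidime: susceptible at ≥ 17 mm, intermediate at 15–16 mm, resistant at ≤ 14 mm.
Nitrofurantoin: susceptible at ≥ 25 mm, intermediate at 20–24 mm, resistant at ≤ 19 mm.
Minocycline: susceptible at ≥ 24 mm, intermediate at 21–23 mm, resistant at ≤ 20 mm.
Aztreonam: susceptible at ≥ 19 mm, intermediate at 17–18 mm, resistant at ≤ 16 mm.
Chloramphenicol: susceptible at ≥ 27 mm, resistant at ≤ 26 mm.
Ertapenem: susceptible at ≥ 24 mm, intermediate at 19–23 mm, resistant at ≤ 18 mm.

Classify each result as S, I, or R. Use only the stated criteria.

I, S, S, R, S, I, I, R, I

Meropenem: 16 mm is in 15–16 mm → intermediate
Ciprofloxacin: 22 mm is ≥ 21 mm — S
Chloramphenicol (27 mm) ≥ 27 mm → Susceptible
Aztreonam: 15 mm is ≤ 16 mm ⇒ resistant
Erythromycin 25 mm: ≥ 20 mm → S
Ertapenem: 23 mm is in 19–23 mm → Intermediate
Ceftazidime (16 mm) in 15–16 mm → Intermediate
Minocycline: 19 mm is ≤ 20 mm ⇒ Resistant
Nitrofurantoin 23 mm: in 20–24 mm → intermediate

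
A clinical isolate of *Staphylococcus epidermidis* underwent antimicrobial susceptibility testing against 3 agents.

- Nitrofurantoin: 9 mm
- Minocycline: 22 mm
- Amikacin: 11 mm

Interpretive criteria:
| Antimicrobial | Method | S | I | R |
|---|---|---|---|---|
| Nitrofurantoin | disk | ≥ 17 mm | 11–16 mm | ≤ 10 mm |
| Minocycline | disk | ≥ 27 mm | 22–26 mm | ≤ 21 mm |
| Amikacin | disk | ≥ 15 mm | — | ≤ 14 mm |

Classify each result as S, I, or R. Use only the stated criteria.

Nitrofurantoin (9 mm) ≤ 10 mm — resistant
Minocycline: 22 mm is in 22–26 mm — intermediate
Amikacin (11 mm) ≤ 14 mm — resistant

R, I, R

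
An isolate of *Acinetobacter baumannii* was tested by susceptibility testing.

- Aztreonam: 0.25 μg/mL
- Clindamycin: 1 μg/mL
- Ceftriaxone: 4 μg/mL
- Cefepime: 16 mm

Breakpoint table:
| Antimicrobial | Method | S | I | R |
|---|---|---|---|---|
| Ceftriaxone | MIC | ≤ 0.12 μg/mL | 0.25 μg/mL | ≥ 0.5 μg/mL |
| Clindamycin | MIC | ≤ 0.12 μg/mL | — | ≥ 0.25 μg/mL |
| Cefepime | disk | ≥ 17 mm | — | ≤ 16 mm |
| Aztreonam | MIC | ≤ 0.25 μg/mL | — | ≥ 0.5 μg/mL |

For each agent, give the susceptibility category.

S, R, R, R

Aztreonam: 0.25 μg/mL is ≤ 0.25 μg/mL — susceptible
Clindamycin: 1 μg/mL is ≥ 0.25 μg/mL → R
Ceftriaxone: 4 μg/mL is ≥ 0.5 μg/mL → resistant
Cefepime (16 mm) ≤ 16 mm → R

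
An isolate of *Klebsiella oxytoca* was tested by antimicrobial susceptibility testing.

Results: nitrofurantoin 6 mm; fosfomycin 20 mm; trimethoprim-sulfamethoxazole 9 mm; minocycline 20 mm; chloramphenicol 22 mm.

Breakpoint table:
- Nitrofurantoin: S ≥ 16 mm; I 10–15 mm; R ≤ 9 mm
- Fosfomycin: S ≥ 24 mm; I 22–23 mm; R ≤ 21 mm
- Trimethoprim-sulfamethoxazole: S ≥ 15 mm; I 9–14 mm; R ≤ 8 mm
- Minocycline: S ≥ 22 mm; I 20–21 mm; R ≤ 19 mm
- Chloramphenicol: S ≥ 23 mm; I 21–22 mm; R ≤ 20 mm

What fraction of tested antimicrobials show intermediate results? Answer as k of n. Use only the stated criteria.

Nitrofurantoin: 6 mm is ≤ 9 mm ⇒ R
Fosfomycin 20 mm: ≤ 21 mm → resistant
Trimethoprim-sulfamethoxazole: 9 mm is in 9–14 mm → I
Minocycline: 20 mm is in 20–21 mm → Intermediate
Chloramphenicol 22 mm: in 21–22 mm — intermediate
Intermediate: 3/5

3 of 5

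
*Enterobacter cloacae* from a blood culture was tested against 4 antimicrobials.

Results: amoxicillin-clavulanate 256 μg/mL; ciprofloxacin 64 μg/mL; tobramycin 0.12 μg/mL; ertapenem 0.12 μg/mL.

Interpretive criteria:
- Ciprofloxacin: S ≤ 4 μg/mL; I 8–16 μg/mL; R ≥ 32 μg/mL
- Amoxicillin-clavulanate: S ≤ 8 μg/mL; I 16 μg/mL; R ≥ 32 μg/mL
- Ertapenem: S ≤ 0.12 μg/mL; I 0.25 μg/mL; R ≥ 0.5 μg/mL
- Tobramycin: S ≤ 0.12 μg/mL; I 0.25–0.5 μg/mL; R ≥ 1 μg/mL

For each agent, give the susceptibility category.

R, R, S, S

Amoxicillin-clavulanate: 256 μg/mL is ≥ 32 μg/mL → Resistant
Ciprofloxacin 64 μg/mL: ≥ 32 μg/mL ⇒ resistant
Tobramycin 0.12 μg/mL: ≤ 0.12 μg/mL ⇒ susceptible
Ertapenem (0.12 μg/mL) ≤ 0.12 μg/mL — S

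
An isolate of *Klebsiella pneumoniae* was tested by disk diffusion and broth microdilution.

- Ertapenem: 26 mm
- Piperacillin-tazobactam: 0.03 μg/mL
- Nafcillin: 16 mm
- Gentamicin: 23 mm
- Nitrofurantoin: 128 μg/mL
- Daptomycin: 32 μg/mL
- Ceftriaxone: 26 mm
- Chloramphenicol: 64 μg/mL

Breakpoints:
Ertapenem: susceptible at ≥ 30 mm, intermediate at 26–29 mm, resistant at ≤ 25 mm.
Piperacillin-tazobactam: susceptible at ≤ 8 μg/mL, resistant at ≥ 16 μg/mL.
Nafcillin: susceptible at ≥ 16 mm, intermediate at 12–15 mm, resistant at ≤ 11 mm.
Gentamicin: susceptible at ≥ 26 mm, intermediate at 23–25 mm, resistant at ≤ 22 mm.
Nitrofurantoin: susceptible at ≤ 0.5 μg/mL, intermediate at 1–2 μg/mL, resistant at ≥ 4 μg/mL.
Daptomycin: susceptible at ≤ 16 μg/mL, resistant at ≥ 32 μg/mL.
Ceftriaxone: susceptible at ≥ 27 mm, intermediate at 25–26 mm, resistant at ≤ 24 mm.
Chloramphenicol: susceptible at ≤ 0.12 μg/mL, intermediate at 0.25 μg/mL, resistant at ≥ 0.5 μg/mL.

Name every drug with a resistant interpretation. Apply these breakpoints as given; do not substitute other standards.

Ertapenem (26 mm) in 26–29 mm ⇒ I
Piperacillin-tazobactam 0.03 μg/mL: ≤ 8 μg/mL ⇒ S
Nafcillin (16 mm) ≥ 16 mm → Susceptible
Gentamicin (23 mm) in 23–25 mm — intermediate
Nitrofurantoin 128 μg/mL: ≥ 4 μg/mL — resistant
Daptomycin 32 μg/mL: ≥ 32 μg/mL — Resistant
Ceftriaxone (26 mm) in 25–26 mm — I
Chloramphenicol (64 μg/mL) ≥ 0.5 μg/mL ⇒ Resistant

nitrofurantoin, daptomycin, chloramphenicol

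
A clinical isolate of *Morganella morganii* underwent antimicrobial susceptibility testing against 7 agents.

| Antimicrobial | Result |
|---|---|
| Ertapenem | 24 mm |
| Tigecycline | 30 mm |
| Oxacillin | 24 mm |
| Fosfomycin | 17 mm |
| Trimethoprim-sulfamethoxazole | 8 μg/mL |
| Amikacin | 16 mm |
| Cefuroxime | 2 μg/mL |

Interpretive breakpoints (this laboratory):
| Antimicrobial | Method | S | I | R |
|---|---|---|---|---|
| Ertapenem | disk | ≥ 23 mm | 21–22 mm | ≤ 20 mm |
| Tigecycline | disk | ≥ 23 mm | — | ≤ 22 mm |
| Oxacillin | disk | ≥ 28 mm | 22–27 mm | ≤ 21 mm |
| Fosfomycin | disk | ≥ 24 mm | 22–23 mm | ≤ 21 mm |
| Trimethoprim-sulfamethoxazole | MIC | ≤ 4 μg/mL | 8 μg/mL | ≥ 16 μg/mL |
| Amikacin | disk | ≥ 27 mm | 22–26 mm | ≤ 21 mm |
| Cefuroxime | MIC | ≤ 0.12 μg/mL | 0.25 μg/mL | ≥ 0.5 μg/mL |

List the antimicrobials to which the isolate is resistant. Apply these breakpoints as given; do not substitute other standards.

fosfomycin, amikacin, cefuroxime

Ertapenem 24 mm: ≥ 23 mm → S
Tigecycline 30 mm: ≥ 23 mm — susceptible
Oxacillin: 24 mm is in 22–27 mm — intermediate
Fosfomycin 17 mm: ≤ 21 mm ⇒ Resistant
Trimethoprim-sulfamethoxazole: 8 μg/mL is = 8 μg/mL → intermediate
Amikacin (16 mm) ≤ 21 mm — resistant
Cefuroxime: 2 μg/mL is ≥ 0.5 μg/mL — Resistant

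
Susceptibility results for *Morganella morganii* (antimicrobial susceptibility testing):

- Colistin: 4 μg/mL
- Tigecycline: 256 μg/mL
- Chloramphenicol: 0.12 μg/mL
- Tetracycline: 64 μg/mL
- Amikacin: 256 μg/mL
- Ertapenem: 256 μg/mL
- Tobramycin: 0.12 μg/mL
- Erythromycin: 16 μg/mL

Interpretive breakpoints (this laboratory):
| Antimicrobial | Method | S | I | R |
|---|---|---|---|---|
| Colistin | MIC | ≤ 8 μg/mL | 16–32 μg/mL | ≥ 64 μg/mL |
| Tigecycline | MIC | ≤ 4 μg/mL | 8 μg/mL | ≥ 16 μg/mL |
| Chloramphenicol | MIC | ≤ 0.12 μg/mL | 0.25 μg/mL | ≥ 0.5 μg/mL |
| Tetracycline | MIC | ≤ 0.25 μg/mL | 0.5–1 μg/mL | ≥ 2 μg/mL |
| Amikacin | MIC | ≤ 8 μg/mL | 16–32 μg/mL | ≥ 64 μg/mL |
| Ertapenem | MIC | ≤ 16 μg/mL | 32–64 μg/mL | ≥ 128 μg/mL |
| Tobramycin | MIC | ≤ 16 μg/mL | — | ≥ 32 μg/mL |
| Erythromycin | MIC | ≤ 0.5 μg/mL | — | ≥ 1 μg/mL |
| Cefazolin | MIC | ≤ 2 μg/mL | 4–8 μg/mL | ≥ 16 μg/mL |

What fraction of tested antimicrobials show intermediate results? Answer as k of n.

0 of 8

Colistin: 4 μg/mL is ≤ 8 μg/mL → susceptible
Tigecycline: 256 μg/mL is ≥ 16 μg/mL ⇒ Resistant
Chloramphenicol: 0.12 μg/mL is ≤ 0.12 μg/mL — S
Tetracycline (64 μg/mL) ≥ 2 μg/mL ⇒ resistant
Amikacin: 256 μg/mL is ≥ 64 μg/mL — R
Ertapenem 256 μg/mL: ≥ 128 μg/mL — resistant
Tobramycin (0.12 μg/mL) ≤ 16 μg/mL — Susceptible
Erythromycin: 16 μg/mL is ≥ 1 μg/mL → Resistant
Intermediate: 0/8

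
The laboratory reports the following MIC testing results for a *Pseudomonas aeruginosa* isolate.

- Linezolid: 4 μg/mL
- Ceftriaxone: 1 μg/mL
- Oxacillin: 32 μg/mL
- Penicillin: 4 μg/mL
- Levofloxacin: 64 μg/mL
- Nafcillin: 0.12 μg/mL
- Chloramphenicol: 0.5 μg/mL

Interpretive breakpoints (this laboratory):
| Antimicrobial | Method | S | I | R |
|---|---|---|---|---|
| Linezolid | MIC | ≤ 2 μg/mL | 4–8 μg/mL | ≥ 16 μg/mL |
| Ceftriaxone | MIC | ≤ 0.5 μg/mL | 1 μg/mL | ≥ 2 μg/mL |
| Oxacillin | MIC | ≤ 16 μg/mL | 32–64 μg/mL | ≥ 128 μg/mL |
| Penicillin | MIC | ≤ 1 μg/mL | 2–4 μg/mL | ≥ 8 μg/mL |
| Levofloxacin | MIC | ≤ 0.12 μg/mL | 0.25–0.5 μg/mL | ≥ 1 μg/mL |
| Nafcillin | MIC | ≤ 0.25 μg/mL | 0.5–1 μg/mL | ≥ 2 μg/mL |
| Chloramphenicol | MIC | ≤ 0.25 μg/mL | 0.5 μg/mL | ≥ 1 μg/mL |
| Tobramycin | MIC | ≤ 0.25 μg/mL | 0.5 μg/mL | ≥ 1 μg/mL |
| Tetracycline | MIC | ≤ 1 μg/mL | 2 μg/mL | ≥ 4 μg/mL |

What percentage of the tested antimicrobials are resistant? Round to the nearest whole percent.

Linezolid (4 μg/mL) in 4–8 μg/mL — I
Ceftriaxone: 1 μg/mL is = 1 μg/mL → I
Oxacillin (32 μg/mL) in 32–64 μg/mL — I
Penicillin 4 μg/mL: in 2–4 μg/mL → intermediate
Levofloxacin (64 μg/mL) ≥ 1 μg/mL → resistant
Nafcillin 0.12 μg/mL: ≤ 0.25 μg/mL — Susceptible
Chloramphenicol: 0.5 μg/mL is = 0.5 μg/mL → intermediate
Resistant: 1/7

14%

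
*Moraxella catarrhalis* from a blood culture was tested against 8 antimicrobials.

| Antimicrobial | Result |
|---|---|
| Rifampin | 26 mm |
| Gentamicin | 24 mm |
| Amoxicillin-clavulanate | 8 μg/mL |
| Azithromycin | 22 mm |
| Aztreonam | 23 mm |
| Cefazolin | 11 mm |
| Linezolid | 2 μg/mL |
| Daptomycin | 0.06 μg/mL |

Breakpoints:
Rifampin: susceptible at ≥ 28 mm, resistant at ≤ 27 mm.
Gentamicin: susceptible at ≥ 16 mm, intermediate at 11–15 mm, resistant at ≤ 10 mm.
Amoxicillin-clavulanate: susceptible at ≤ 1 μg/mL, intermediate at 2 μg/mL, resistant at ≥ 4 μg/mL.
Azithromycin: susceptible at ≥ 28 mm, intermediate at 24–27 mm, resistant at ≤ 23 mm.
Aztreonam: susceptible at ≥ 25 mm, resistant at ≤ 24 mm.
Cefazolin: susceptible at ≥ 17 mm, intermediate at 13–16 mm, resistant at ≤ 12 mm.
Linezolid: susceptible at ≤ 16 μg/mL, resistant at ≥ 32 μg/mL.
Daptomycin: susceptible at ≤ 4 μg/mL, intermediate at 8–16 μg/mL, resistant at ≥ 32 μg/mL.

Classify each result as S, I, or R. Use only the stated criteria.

R, S, R, R, R, R, S, S

Rifampin: 26 mm is ≤ 27 mm → Resistant
Gentamicin 24 mm: ≥ 16 mm — S
Amoxicillin-clavulanate: 8 μg/mL is ≥ 4 μg/mL — Resistant
Azithromycin 22 mm: ≤ 23 mm → resistant
Aztreonam 23 mm: ≤ 24 mm — Resistant
Cefazolin 11 mm: ≤ 12 mm — Resistant
Linezolid (2 μg/mL) ≤ 16 μg/mL — Susceptible
Daptomycin (0.06 μg/mL) ≤ 4 μg/mL — susceptible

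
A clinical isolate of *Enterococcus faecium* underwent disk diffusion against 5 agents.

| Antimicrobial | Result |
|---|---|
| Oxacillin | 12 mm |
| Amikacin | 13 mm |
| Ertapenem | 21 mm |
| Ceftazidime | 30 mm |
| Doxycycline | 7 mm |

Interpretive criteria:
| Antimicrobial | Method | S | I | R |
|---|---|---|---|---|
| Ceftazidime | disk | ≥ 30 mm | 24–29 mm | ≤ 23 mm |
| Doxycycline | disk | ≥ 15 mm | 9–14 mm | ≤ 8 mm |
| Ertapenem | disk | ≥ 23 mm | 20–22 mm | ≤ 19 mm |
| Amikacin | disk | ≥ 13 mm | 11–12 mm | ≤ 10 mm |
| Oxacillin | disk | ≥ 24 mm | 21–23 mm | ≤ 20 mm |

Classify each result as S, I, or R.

R, S, I, S, R

Oxacillin: 12 mm is ≤ 20 mm ⇒ R
Amikacin 13 mm: ≥ 13 mm ⇒ S
Ertapenem (21 mm) in 20–22 mm → I
Ceftazidime 30 mm: ≥ 30 mm ⇒ S
Doxycycline 7 mm: ≤ 8 mm → Resistant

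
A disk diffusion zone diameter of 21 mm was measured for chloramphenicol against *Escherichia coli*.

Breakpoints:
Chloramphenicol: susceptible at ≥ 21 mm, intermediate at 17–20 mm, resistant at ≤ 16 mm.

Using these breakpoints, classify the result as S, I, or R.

Chloramphenicol 21 mm: ≥ 21 mm — S

S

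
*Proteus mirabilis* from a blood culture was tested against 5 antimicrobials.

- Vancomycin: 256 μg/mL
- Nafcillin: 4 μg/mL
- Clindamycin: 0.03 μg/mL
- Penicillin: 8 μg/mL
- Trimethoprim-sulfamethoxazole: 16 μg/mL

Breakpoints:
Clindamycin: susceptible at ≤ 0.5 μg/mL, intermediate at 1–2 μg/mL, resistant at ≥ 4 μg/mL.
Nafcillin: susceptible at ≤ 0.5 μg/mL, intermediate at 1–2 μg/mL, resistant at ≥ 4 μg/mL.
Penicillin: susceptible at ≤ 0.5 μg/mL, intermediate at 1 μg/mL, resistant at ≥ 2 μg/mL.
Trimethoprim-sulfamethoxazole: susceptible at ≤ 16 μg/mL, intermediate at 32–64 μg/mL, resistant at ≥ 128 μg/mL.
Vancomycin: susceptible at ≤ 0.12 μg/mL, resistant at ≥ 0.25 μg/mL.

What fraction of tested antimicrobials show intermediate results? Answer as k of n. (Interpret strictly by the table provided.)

0 of 5

Vancomycin: 256 μg/mL is ≥ 0.25 μg/mL → Resistant
Nafcillin 4 μg/mL: ≥ 4 μg/mL ⇒ resistant
Clindamycin 0.03 μg/mL: ≤ 0.5 μg/mL — susceptible
Penicillin (8 μg/mL) ≥ 2 μg/mL → Resistant
Trimethoprim-sulfamethoxazole (16 μg/mL) ≤ 16 μg/mL — susceptible
Intermediate: 0/5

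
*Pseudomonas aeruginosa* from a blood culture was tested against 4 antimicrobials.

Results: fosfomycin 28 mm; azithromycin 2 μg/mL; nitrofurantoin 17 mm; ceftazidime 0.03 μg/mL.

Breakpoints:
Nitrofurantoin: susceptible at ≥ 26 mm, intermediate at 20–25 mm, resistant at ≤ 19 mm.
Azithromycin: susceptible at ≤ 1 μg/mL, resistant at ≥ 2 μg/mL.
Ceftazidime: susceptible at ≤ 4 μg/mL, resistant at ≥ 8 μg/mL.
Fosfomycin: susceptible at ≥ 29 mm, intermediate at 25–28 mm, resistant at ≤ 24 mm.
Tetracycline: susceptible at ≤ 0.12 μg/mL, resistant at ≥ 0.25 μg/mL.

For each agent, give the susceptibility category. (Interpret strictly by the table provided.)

Fosfomycin 28 mm: in 25–28 mm ⇒ intermediate
Azithromycin 2 μg/mL: ≥ 2 μg/mL ⇒ Resistant
Nitrofurantoin: 17 mm is ≤ 19 mm — Resistant
Ceftazidime 0.03 μg/mL: ≤ 4 μg/mL → S

I, R, R, S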